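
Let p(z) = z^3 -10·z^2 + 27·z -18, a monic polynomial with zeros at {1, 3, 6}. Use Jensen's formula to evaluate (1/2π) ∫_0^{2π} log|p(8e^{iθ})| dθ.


Zeros: 1, 3, 6; r = 8.
Inside |z| < r: 1, 3, 6. Outside (|z| ≥ r): ∅.
p(0) = -18, so log|p(0)| = log(18) = 2.8904.
Apply Jensen: I(r) = log|p(0)| + Σ_k log(r/|z_k|), summed over zeros inside |z| < r.
  log(r/|z_k|) for z_k = 1: log(8/1) = 2.0794
  log(r/|z_k|) for z_k = 3: log(8/3) = 0.9808
  log(r/|z_k|) for z_k = 6: log(8/6) = 0.2877
Sum over inside zeros: 3.3480.
I(r) = log|p(0)| + (inside sum) = 2.8904 + 3.3480 = 6.2383.
Closed form (all zeros inside, monic): I(r) = n·log(r) = 3·log(8) = 6.2383. ✓

I(r) ≈ 6.2383.


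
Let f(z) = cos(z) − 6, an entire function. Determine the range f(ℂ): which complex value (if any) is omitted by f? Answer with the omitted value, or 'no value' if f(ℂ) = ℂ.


Little Picard bounds the complement of f(ℂ) to at most one point.
cos is entire and surjective onto ℂ: for every w ∈ ℂ, cos(ζ) = w has a solution ζ ∈ ℂ (e.g., via the complex inverse arccos). With ζ = z this gives z = ζ/(1). Then 1·cos(z) takes every value in 1·ℂ = ℂ, and adding -6 is a bijection of ℂ. So f is surjective and omits no value. (Note: only on the real line is cos bounded by [−1, 1].)

Omitted value: no value.


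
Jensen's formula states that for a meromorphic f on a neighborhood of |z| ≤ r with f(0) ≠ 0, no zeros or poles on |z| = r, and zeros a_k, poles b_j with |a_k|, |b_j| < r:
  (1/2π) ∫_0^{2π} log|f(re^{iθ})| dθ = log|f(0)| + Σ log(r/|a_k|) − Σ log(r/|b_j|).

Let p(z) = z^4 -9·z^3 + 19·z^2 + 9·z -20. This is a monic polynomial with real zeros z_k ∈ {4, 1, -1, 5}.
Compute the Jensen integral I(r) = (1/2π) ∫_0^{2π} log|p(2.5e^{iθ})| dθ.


Zeros: -1, 1, 4, 5; r = 2.5.
Inside |z| < r: -1, 1. Outside (|z| ≥ r): 4, 5.
p(0) = -20, so log|p(0)| = log(20) = 2.9957.
Apply Jensen: I(r) = log|p(0)| + Σ_k log(r/|z_k|), summed over zeros inside |z| < r.
  log(r/|z_k|) for z_k = 1: log(2.5/1) = 0.9163
  log(r/|z_k|) for z_k = -1: log(2.5/1) = 0.9163
  Outside zeros (4, 5) contribute nothing to the Jensen sum.
Sum over inside zeros: 1.8326.
I(r) = log|p(0)| + (inside sum) = 2.9957 + 1.8326 = 4.8283.
Note: since some zeros are outside |z| ≤ r, the simplified n·log(r) form does NOT apply — only the inside zeros contribute.

I(r) ≈ 4.8283.


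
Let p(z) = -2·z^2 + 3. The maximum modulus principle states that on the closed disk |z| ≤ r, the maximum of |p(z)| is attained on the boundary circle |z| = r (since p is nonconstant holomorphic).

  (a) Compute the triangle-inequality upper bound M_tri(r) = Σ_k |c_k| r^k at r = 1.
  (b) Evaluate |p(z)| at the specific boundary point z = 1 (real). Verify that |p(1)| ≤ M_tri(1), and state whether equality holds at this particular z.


Coefficients: c_0 = 3, c_1 = 0, c_2 = -2. Radius r = 1.
Part (a). Triangle bound: M_tri(r) = Σ_k |c_k| r^k
  = |3|·1^0 + |0|·1^1 + |-2|·1^2
  = 3 + 0 + 2 = 5.
This bounds M(r) := max_{|z|=r} |p(z)| from above; equality holds iff all terms c_k z^k can be made to align in phase at a single z on |z|=r.
Part (b). At z = 1 (real, on the circle |z| = r):
  p(1) = (3)·1^0 + (0)·1^1 + (-2)·1^2 = 1.
  |p(1)| = 1.
Check: |p(1)| = 1 ≤ 5 = M_tri(1). ✓ Equality does not hold at z = 1 (the coefficients have mixed signs, so the terms do not all align in phase there).

M_tri(1) = 5; |p(1)| = 1; equality at z=1: no.


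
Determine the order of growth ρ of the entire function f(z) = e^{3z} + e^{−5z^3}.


Each summand is entire of order 1 and 3 respectively (as in the single-exponential case). The order of a sum is at most the max of the orders, so ρ ≤ 3. For the lower bound: on |z|=r choose arg z so that -5z^3 is real positive; then |e^{-5z^3}| = e^{5r^3} while |e^{3z}| ≤ e^{3r^1} = o(e^{5r^3}). So |f| ≥ e^{5r^3}(1 − o(1)) and ρ ≥ 3. Hence ρ = max(1, 3) = 3.
Therefore ρ = 3.

Order ρ = 3.


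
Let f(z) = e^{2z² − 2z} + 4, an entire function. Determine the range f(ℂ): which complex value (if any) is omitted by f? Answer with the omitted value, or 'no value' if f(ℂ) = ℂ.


Little Picard bounds the complement of f(ℂ) to at most one point.
The exponent g(z) = 2z² − 2z is a nonconstant polynomial, hence surjective onto ℂ. So e^{g(z)} takes every value in {e^w : w ∈ ℂ} = ℂ ∖ {0}. Adding 4 shifts the range to ℂ ∖ {4}. f omits exactly 4.

Omitted value: 4.


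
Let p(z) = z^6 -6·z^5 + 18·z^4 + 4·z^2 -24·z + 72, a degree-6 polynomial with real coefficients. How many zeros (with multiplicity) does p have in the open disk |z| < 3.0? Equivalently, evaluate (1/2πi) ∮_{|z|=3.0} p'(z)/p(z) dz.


The zeros of p are: (-1 + 1i), (-1 - 1i), (1 + 1i), (1 - 1i), (3 + 3i), (3 - 3i).
Their magnitudes are: 1.414, 1.414, 1.414, 1.414, 4.243, 4.243.
Zeros with |z| < R = 3.0: (-1 + 1i), (-1 - 1i), (1 + 1i), (1 - 1i).
Count = 4.
By the argument principle, (1/2πi) ∮_{|z|=R} p'(z)/p(z) dz equals exactly this count.

Number of zeros inside |z| < 3.0: 4.


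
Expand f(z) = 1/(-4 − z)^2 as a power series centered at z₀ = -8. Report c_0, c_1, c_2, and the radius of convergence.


Let w = z − z₀, so z = z₀ + w.
Then -4 − z = -4 − (z₀ + w) = (-4 − z₀) − w = 4 − w.
f(z) = 1/(4 − w)^2 = (1/(4)^2) · (1 − w/(4))^{−2}.
By the binomial series (1−u)^{−2} = Σ_{n≥0} C(n+1, 1) u^n for |u|<1, with u = w/(4):
  c_n = C(n+1, 1) / (4)^(n+2).
  c_0 = 1/(4)^2 = 1/16.
  c_1 = 2/(4)^3 = 1/32.
  c_2 = 3/(4)^4 = 3/256.
The series is valid for |w/d| < 1, i.e. |z − z₀| < |d|.
Radius of convergence: R = |-4 − z₀| = |4| = 4 (distance from z₀ to the singularity z = -4).

c_0 = 1/16, c_1 = 1/32, c_2 = 3/256; R = 4.


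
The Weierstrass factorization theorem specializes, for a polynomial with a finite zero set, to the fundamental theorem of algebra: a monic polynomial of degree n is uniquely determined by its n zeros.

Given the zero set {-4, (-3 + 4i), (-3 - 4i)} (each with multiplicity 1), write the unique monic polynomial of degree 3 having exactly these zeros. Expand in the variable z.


The polynomial is p(z) = ∏_{α ∈ S} (z − α), where S = {-4, (-3 + 4i), (-3 - 4i)}.
Expanding the product yields: p(z) = z^3 + 10·z^2 + 49·z + 100.
Note conjugate pairs combine to real quadratics: (z − (-3+4i))(z − (-3−4i)) = z² + 6z + 25.
The resulting polynomial has degree 3 and real coefficients as required.

p(z) = z^3 + 10·z^2 + 49·z + 100.


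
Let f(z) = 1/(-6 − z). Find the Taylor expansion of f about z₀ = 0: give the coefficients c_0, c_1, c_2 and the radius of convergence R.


Let w = z − z₀, so z = z₀ + w.
Then -6 − z = -6 − (z₀ + w) = (-6 − z₀) − w = -6 − w.
f(z) = 1/(-6 − w) = (1/(-6)) · 1/(1 − w/(-6)) = Σ_{n≥0} w^n / (-6)^(n+1).
So c_n = 1/(-6)^(n+1):
  c_0 = 1/(-6)^1 = -1/6.
  c_1 = 1/(-6)^2 = 1/36.
  c_2 = 1/(-6)^3 = -1/216.
The series is valid for |w/d| < 1, i.e. |z − z₀| < |d|.
Radius of convergence: R = |-6 − z₀| = |-6| = 6 (distance from z₀ to the singularity z = -6).

c_0 = -1/6, c_1 = 1/36, c_2 = -1/216; R = 6.


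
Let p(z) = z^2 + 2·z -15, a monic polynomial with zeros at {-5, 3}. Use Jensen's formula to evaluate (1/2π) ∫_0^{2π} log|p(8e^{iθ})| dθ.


Zeros: -5, 3; r = 8.
Inside |z| < r: -5, 3. Outside (|z| ≥ r): ∅.
p(0) = -15, so log|p(0)| = log(15) = 2.7081.
Apply Jensen: I(r) = log|p(0)| + Σ_k log(r/|z_k|), summed over zeros inside |z| < r.
  log(r/|z_k|) for z_k = -5: log(8/5) = 0.4700
  log(r/|z_k|) for z_k = 3: log(8/3) = 0.9808
Sum over inside zeros: 1.4508.
I(r) = log|p(0)| + (inside sum) = 2.7081 + 1.4508 = 4.1589.
Closed form (all zeros inside, monic): I(r) = n·log(r) = 2·log(8) = 4.1589. ✓

I(r) ≈ 4.1589.


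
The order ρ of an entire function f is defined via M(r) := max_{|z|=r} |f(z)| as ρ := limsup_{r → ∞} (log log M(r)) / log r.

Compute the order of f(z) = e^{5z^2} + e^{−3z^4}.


Each summand is entire of order 2 and 4 respectively (as in the single-exponential case). The order of a sum is at most the max of the orders, so ρ ≤ 4. For the lower bound: on |z|=r choose arg z so that -3z^4 is real positive; then |e^{-3z^4}| = e^{3r^4} while |e^{5z^2}| ≤ e^{5r^2} = o(e^{3r^4}). So |f| ≥ e^{3r^4}(1 − o(1)) and ρ ≥ 4. Hence ρ = max(2, 4) = 4.
Therefore ρ = 4.

Order ρ = 4.


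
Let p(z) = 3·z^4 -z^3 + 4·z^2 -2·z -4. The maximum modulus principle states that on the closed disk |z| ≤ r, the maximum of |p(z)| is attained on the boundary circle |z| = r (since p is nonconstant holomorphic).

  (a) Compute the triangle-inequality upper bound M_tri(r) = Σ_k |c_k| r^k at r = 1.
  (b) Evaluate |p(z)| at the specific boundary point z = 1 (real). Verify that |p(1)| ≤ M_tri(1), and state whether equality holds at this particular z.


Coefficients: c_0 = -4, c_1 = -2, c_2 = 4, c_3 = -1, c_4 = 3. Radius r = 1.
Part (a). Triangle bound: M_tri(r) = Σ_k |c_k| r^k
  = |-4|·1^0 + |-2|·1^1 + |4|·1^2 + |-1|·1^3 + |3|·1^4
  = 4 + 2 + 4 + 1 + 3 = 14.
This bounds M(r) := max_{|z|=r} |p(z)| from above; equality holds iff all terms c_k z^k can be made to align in phase at a single z on |z|=r.
Part (b). At z = 1 (real, on the circle |z| = r):
  p(1) = (-4)·1^0 + (-2)·1^1 + (4)·1^2 + (-1)·1^3 + (3)·1^4 = 0.
  |p(1)| = 0.
Check: |p(1)| = 0 ≤ 14 = M_tri(1). ✓ Equality does not hold at z = 1 (the coefficients have mixed signs, so the terms do not all align in phase there).

M_tri(1) = 14; |p(1)| = 0; equality at z=1: no.


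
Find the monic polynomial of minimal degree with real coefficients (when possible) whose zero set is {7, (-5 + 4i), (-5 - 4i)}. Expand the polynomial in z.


The polynomial is p(z) = ∏_{α ∈ S} (z − α), where S = {7, (-5 + 4i), (-5 - 4i)}.
Expanding the product yields: p(z) = z^3 + 3·z^2 -29·z -287.
Note conjugate pairs combine to real quadratics: (z − (-5+4i))(z − (-5−4i)) = z² + 10z + 41.
The resulting polynomial has degree 3 and real coefficients as required.

p(z) = z^3 + 3·z^2 -29·z -287.


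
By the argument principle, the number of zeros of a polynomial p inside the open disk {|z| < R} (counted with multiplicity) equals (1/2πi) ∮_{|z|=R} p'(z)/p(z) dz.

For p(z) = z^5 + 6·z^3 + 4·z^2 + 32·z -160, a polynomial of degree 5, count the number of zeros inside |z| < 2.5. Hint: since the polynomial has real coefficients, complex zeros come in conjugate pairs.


The zeros of p are: (1 + 3i), (1 - 3i), 2, (-2 + 2i), (-2 - 2i).
Their magnitudes are: 3.162, 3.162, 2, 2.828, 2.828.
Zeros with |z| < R = 2.5: 2.
Count = 1.
By the argument principle, (1/2πi) ∮_{|z|=R} p'(z)/p(z) dz equals exactly this count.

Number of zeros inside |z| < 2.5: 1.


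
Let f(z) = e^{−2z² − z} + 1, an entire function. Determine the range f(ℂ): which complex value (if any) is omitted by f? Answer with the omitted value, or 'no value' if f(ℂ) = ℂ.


Little Picard bounds the complement of f(ℂ) to at most one point.
The exponent g(z) = −2z² − z is a nonconstant polynomial, hence surjective onto ℂ. So e^{g(z)} takes every value in {e^w : w ∈ ℂ} = ℂ ∖ {0}. Adding 1 shifts the range to ℂ ∖ {1}. f omits exactly 1.

Omitted value: 1.


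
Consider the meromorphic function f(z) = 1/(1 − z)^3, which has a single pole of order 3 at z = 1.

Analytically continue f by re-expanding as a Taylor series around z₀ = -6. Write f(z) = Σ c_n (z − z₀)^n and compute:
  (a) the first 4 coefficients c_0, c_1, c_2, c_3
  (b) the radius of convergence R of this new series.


Let w = z − z₀, so z = z₀ + w.
Then 1 − z = 1 − (z₀ + w) = (1 − z₀) − w = 7 − w.
f(z) = 1/(7 − w)^3 = (1/(7)^3) · (1 − w/(7))^{−3}.
By the binomial series (1−u)^{−3} = Σ_{n≥0} C(n+2, 2) u^n for |u|<1, with u = w/(7):
  c_n = C(n+2, 2) / (7)^(n+3).
  c_0 = 1/(7)^3 = 1/343.
  c_1 = 3/(7)^4 = 3/2401.
  c_2 = 6/(7)^5 = 6/16807.
  c_3 = 10/(7)^6 = 10/117649.
The series is valid for |w/d| < 1, i.e. |z − z₀| < |d|.
Radius of convergence: R = |1 − z₀| = |7| = 7 (distance from z₀ to the singularity z = 1).

c_0 = 1/343, c_1 = 3/2401, c_2 = 6/16807, c_3 = 10/117649; R = 7.


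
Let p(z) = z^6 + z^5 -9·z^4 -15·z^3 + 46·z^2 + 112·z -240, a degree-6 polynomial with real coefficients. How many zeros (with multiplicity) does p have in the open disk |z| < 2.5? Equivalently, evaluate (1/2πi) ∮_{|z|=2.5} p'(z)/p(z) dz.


The zeros of p are: (-2 + 2i), (-2 - 2i), 2, -3, (2 + 1i), (2 - 1i).
Their magnitudes are: 2.828, 2.828, 2, 3, 2.236, 2.236.
Zeros with |z| < R = 2.5: 2, (2 + 1i), (2 - 1i).
Count = 3.
By the argument principle, (1/2πi) ∮_{|z|=R} p'(z)/p(z) dz equals exactly this count.

Number of zeros inside |z| < 2.5: 3.


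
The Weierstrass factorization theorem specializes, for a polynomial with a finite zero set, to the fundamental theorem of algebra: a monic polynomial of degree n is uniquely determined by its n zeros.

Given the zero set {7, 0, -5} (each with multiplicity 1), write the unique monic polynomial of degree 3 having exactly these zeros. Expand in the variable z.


The polynomial is p(z) = ∏_{α ∈ S} (z − α), where S = {7, 0, -5}.
Expanding the product yields: p(z) = z^3 -2·z^2 -35·z.
The resulting polynomial has degree 3 and real coefficients as required.

p(z) = z^3 -2·z^2 -35·z.


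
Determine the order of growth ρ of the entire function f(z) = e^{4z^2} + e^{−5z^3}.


Each summand is entire of order 2 and 3 respectively (as in the single-exponential case). The order of a sum is at most the max of the orders, so ρ ≤ 3. For the lower bound: on |z|=r choose arg z so that -5z^3 is real positive; then |e^{-5z^3}| = e^{5r^3} while |e^{4z^2}| ≤ e^{4r^2} = o(e^{5r^3}). So |f| ≥ e^{5r^3}(1 − o(1)) and ρ ≥ 3. Hence ρ = max(2, 3) = 3.
Therefore ρ = 3.

Order ρ = 3.


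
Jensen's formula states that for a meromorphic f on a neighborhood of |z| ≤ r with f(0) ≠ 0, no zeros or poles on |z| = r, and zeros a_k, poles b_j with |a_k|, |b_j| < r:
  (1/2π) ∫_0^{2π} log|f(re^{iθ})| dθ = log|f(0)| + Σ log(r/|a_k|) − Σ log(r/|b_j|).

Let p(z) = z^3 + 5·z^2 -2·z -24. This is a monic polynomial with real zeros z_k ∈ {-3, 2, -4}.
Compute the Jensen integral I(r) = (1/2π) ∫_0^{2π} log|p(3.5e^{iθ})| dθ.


Zeros: -4, -3, 2; r = 3.5.
Inside |z| < r: -3, 2. Outside (|z| ≥ r): -4.
p(0) = -24, so log|p(0)| = log(24) = 3.1781.
Apply Jensen: I(r) = log|p(0)| + Σ_k log(r/|z_k|), summed over zeros inside |z| < r.
  log(r/|z_k|) for z_k = -3: log(3.5/3) = 0.1542
  log(r/|z_k|) for z_k = 2: log(3.5/2) = 0.5596
  Outside zeros (-4) contribute nothing to the Jensen sum.
Sum over inside zeros: 0.7138.
I(r) = log|p(0)| + (inside sum) = 3.1781 + 0.7138 = 3.8918.
Note: since some zeros are outside |z| ≤ r, the simplified n·log(r) form does NOT apply — only the inside zeros contribute.

I(r) ≈ 3.8918.


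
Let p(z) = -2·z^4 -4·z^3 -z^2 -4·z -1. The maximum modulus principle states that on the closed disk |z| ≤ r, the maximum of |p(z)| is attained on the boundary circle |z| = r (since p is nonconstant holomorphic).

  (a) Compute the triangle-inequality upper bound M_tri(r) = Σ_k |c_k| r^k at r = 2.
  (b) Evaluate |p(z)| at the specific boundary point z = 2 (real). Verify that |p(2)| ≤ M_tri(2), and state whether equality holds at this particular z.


Coefficients: c_0 = -1, c_1 = -4, c_2 = -1, c_3 = -4, c_4 = -2. Radius r = 2.
Part (a). Triangle bound: M_tri(r) = Σ_k |c_k| r^k
  = |-1|·2^0 + |-4|·2^1 + |-1|·2^2 + |-4|·2^3 + |-2|·2^4
  = 1 + 8 + 4 + 32 + 32 = 77.
This bounds M(r) := max_{|z|=r} |p(z)| from above; equality holds iff all terms c_k z^k can be made to align in phase at a single z on |z|=r.
Part (b). At z = 2 (real, on the circle |z| = r):
  p(2) = (-1)·2^0 + (-4)·2^1 + (-1)·2^2 + (-4)·2^3 + (-2)·2^4 = -77.
  |p(2)| = 77.
Since all nonzero coefficients share the same sign, |p(2)| = 77 = M_tri(2); the triangle bound is attained at z = 2, so in fact M(r) = 77.

M_tri(2) = 77; |p(2)| = 77; equality at z=2: yes.


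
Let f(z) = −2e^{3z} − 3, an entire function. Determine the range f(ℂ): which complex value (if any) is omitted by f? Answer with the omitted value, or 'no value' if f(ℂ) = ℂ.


Little Picard bounds the complement of f(ℂ) to at most one point.
e^{3z} is never zero on ℂ, so -2·e^{3z} takes every value in ℂ ∖ {0}. Adding -3 shifts the range to ℂ ∖ {-3}. Thus f omits exactly the value -3.

Omitted value: -3.


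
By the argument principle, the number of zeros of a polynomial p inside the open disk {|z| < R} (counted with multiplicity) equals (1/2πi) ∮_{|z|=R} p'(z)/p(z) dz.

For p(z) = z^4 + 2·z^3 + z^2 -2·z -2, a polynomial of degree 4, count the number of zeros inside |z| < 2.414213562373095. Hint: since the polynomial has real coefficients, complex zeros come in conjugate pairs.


The zeros of p are: 1, (-1 + 1i), (-1 - 1i), -1.
Their magnitudes are: 1, 1.414, 1.414, 1.
Zeros with |z| < R = 2.414213562373095: 1, (-1 + 1i), (-1 - 1i), -1.
Count = 4.
By the argument principle, (1/2πi) ∮_{|z|=R} p'(z)/p(z) dz equals exactly this count.

Number of zeros inside |z| < 2.414213562373095: 4.


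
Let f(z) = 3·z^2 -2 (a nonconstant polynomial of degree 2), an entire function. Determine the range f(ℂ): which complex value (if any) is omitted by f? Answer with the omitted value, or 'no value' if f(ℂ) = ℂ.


Little Picard bounds the complement of f(ℂ) to at most one point.
For every w ∈ ℂ, the equation p(z) − w = 0 is a nonconstant polynomial in z and hence has at least one root by the fundamental theorem of algebra. So p is surjective onto ℂ, omitting no value.

Omitted value: no value.


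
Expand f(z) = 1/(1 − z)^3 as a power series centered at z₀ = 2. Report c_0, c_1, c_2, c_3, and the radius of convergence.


Let w = z − z₀, so z = z₀ + w.
Then 1 − z = 1 − (z₀ + w) = (1 − z₀) − w = -1 − w.
f(z) = 1/(-1 − w)^3 = (1/(-1)^3) · (1 − w/(-1))^{−3}.
By the binomial series (1−u)^{−3} = Σ_{n≥0} C(n+2, 2) u^n for |u|<1, with u = w/(-1):
  c_n = C(n+2, 2) / (-1)^(n+3).
  c_0 = 1/(-1)^3 = -1.
  c_1 = 3/(-1)^4 = 3.
  c_2 = 6/(-1)^5 = -6.
  c_3 = 10/(-1)^6 = 10.
The series is valid for |w/d| < 1, i.e. |z − z₀| < |d|.
Radius of convergence: R = |1 − z₀| = |-1| = 1 (distance from z₀ to the singularity z = 1).

c_0 = -1, c_1 = 3, c_2 = -6, c_3 = 10; R = 1.


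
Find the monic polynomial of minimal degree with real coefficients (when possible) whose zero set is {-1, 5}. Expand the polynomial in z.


The polynomial is p(z) = ∏_{α ∈ S} (z − α), where S = {-1, 5}.
Expanding the product yields: p(z) = z^2 -4·z -5.
The resulting polynomial has degree 2 and real coefficients as required.

p(z) = z^2 -4·z -5.


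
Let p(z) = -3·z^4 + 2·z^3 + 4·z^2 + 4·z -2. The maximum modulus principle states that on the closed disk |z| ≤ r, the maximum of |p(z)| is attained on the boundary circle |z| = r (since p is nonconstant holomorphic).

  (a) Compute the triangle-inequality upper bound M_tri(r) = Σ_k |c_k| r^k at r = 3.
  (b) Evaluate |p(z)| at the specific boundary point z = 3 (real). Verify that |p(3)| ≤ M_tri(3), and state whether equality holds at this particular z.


Coefficients: c_0 = -2, c_1 = 4, c_2 = 4, c_3 = 2, c_4 = -3. Radius r = 3.
Part (a). Triangle bound: M_tri(r) = Σ_k |c_k| r^k
  = |-2|·3^0 + |4|·3^1 + |4|·3^2 + |2|·3^3 + |-3|·3^4
  = 2 + 12 + 36 + 54 + 243 = 347.
This bounds M(r) := max_{|z|=r} |p(z)| from above; equality holds iff all terms c_k z^k can be made to align in phase at a single z on |z|=r.
Part (b). At z = 3 (real, on the circle |z| = r):
  p(3) = (-2)·3^0 + (4)·3^1 + (4)·3^2 + (2)·3^3 + (-3)·3^4 = -143.
  |p(3)| = 143.
Check: |p(3)| = 143 ≤ 347 = M_tri(3). ✓ Equality does not hold at z = 3 (the coefficients have mixed signs, so the terms do not all align in phase there).

M_tri(3) = 347; |p(3)| = 143; equality at z=3: no.


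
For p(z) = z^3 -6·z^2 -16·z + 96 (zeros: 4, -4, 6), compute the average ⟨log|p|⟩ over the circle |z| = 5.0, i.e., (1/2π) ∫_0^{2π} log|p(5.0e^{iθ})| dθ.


Zeros: -4, 4, 6; r = 5.0.
Inside |z| < r: -4, 4. Outside (|z| ≥ r): 6.
p(0) = 96, so log|p(0)| = log(96) = 4.5643.
Apply Jensen: I(r) = log|p(0)| + Σ_k log(r/|z_k|), summed over zeros inside |z| < r.
  log(r/|z_k|) for z_k = 4: log(5.0/4) = 0.2231
  log(r/|z_k|) for z_k = -4: log(5.0/4) = 0.2231
  Outside zeros (6) contribute nothing to the Jensen sum.
Sum over inside zeros: 0.4463.
I(r) = log|p(0)| + (inside sum) = 4.5643 + 0.4463 = 5.0106.
Note: since some zeros are outside |z| ≤ r, the simplified n·log(r) form does NOT apply — only the inside zeros contribute.

I(r) ≈ 5.0106.


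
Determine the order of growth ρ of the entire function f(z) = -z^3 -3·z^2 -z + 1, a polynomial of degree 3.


|f(z)| ≤ Σ|c_k|·r^k = O(r^3) as r → ∞. Polynomial growth is O(e^{r^ε}) for every ε > 0 (since r^3/e^{r^ε} → 0), so ρ ≤ ε for all ε > 0, i.e. ρ = 0. Every nonconstant polynomial has order 0.
Therefore ρ = 0.

Order ρ = 0.


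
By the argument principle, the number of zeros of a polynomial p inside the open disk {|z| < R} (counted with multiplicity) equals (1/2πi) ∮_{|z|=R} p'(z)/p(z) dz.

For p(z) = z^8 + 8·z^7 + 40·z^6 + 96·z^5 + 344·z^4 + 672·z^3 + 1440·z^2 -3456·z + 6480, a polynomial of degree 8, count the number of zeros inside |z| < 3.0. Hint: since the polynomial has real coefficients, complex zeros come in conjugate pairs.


The zeros of p are: (1 + 1i), (1 - 1i), (-3 + 3i), (-3 - 3i), (1 + 3i), (1 - 3i), (-3 + 3i), (-3 - 3i).
Their magnitudes are: 1.414, 1.414, 4.243, 4.243, 3.162, 3.162, 4.243, 4.243.
Zeros with |z| < R = 3.0: (1 + 1i), (1 - 1i).
Count = 2.
By the argument principle, (1/2πi) ∮_{|z|=R} p'(z)/p(z) dz equals exactly this count.

Number of zeros inside |z| < 3.0: 2.


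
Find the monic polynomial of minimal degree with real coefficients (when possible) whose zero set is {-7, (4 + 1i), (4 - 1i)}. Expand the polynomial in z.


The polynomial is p(z) = ∏_{α ∈ S} (z − α), where S = {-7, (4 + 1i), (4 - 1i)}.
Expanding the product yields: p(z) = z^3 -z^2 -39·z + 119.
Note conjugate pairs combine to real quadratics: (z − (4+1i))(z − (4−1i)) = z² − 8z + 17.
The resulting polynomial has degree 3 and real coefficients as required.

p(z) = z^3 -z^2 -39·z + 119.


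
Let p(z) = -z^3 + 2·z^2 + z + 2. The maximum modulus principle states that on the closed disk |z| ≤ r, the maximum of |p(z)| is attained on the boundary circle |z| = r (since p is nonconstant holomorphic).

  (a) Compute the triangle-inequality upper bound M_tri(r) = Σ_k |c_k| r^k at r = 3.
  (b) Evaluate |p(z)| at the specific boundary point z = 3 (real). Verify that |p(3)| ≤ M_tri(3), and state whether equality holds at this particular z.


Coefficients: c_0 = 2, c_1 = 1, c_2 = 2, c_3 = -1. Radius r = 3.
Part (a). Triangle bound: M_tri(r) = Σ_k |c_k| r^k
  = |2|·3^0 + |1|·3^1 + |2|·3^2 + |-1|·3^3
  = 2 + 3 + 18 + 27 = 50.
This bounds M(r) := max_{|z|=r} |p(z)| from above; equality holds iff all terms c_k z^k can be made to align in phase at a single z on |z|=r.
Part (b). At z = 3 (real, on the circle |z| = r):
  p(3) = (2)·3^0 + (1)·3^1 + (2)·3^2 + (-1)·3^3 = -4.
  |p(3)| = 4.
Check: |p(3)| = 4 ≤ 50 = M_tri(3). ✓ Equality does not hold at z = 3 (the coefficients have mixed signs, so the terms do not all align in phase there).

M_tri(3) = 50; |p(3)| = 4; equality at z=3: no.


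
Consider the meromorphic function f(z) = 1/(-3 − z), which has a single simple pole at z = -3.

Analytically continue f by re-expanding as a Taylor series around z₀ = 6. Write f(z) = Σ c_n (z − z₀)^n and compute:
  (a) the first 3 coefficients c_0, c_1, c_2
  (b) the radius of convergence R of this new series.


Let w = z − z₀, so z = z₀ + w.
Then -3 − z = -3 − (z₀ + w) = (-3 − z₀) − w = -9 − w.
f(z) = 1/(-9 − w) = (1/(-9)) · 1/(1 − w/(-9)) = Σ_{n≥0} w^n / (-9)^(n+1).
So c_n = 1/(-9)^(n+1):
  c_0 = 1/(-9)^1 = -1/9.
  c_1 = 1/(-9)^2 = 1/81.
  c_2 = 1/(-9)^3 = -1/729.
The series is valid for |w/d| < 1, i.e. |z − z₀| < |d|.
Radius of convergence: R = |-3 − z₀| = |-9| = 9 (distance from z₀ to the singularity z = -3).

c_0 = -1/9, c_1 = 1/81, c_2 = -1/729; R = 9.


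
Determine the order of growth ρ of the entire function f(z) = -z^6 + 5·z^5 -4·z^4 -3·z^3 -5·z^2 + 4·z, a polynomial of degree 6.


|f(z)| ≤ Σ|c_k|·r^k = O(r^6) as r → ∞. Polynomial growth is O(e^{r^ε}) for every ε > 0 (since r^6/e^{r^ε} → 0), so ρ ≤ ε for all ε > 0, i.e. ρ = 0. Every nonconstant polynomial has order 0.
Therefore ρ = 0.

Order ρ = 0.


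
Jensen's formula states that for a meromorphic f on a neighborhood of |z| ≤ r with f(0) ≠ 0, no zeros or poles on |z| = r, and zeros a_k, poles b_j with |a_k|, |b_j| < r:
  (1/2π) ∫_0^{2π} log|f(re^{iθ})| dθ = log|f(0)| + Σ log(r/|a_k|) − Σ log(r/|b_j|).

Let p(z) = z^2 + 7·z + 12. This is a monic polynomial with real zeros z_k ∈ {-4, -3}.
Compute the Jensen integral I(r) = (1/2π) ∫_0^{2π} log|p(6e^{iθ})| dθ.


Zeros: -4, -3; r = 6.
Inside |z| < r: -4, -3. Outside (|z| ≥ r): ∅.
p(0) = 12, so log|p(0)| = log(12) = 2.4849.
Apply Jensen: I(r) = log|p(0)| + Σ_k log(r/|z_k|), summed over zeros inside |z| < r.
  log(r/|z_k|) for z_k = -4: log(6/4) = 0.4055
  log(r/|z_k|) for z_k = -3: log(6/3) = 0.6931
Sum over inside zeros: 1.0986.
I(r) = log|p(0)| + (inside sum) = 2.4849 + 1.0986 = 3.5835.
Closed form (all zeros inside, monic): I(r) = n·log(r) = 2·log(6) = 3.5835. ✓

I(r) ≈ 3.5835.


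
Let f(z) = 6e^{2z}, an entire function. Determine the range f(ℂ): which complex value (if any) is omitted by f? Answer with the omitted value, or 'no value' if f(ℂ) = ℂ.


Little Picard bounds the complement of f(ℂ) to at most one point.
e^{2z} is never zero on ℂ, so 6·e^{2z} takes every value in ℂ ∖ {0}. Adding 0 shifts the range to ℂ ∖ {0}. Thus f omits exactly the value 0.

Omitted value: 0.


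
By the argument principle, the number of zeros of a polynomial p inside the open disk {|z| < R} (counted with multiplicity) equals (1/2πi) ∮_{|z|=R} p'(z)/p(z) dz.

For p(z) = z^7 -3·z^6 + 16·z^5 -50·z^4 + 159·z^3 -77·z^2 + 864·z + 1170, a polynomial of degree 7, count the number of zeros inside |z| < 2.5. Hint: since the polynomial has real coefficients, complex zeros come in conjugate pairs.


The zeros of p are: -1, (0 + 3i), (0 - 3i), (-1 + 3i), (-1 - 3i), (3 + 2i), (3 - 2i).
Their magnitudes are: 1, 3, 3, 3.162, 3.162, 3.606, 3.606.
Zeros with |z| < R = 2.5: -1.
Count = 1.
By the argument principle, (1/2πi) ∮_{|z|=R} p'(z)/p(z) dz equals exactly this count.

Number of zeros inside |z| < 2.5: 1.


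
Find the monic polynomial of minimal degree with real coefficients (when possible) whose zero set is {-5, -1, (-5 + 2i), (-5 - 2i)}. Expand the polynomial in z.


The polynomial is p(z) = ∏_{α ∈ S} (z − α), where S = {-5, -1, (-5 + 2i), (-5 - 2i)}.
Expanding the product yields: p(z) = z^4 + 16·z^3 + 94·z^2 + 224·z + 145.
Note conjugate pairs combine to real quadratics: (z − (-5+2i))(z − (-5−2i)) = z² + 10z + 29.
The resulting polynomial has degree 4 and real coefficients as required.

p(z) = z^4 + 16·z^3 + 94·z^2 + 224·z + 145.


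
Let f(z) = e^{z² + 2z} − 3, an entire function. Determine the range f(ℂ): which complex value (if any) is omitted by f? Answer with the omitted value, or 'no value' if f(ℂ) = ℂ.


Little Picard bounds the complement of f(ℂ) to at most one point.
The exponent g(z) = z² + 2z is a nonconstant polynomial, hence surjective onto ℂ. So e^{g(z)} takes every value in {e^w : w ∈ ℂ} = ℂ ∖ {0}. Adding -3 shifts the range to ℂ ∖ {-3}. f omits exactly -3.

Omitted value: -3.


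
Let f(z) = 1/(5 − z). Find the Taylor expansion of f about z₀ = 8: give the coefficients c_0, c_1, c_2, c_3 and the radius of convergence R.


Let w = z − z₀, so z = z₀ + w.
Then 5 − z = 5 − (z₀ + w) = (5 − z₀) − w = -3 − w.
f(z) = 1/(-3 − w) = (1/(-3)) · 1/(1 − w/(-3)) = Σ_{n≥0} w^n / (-3)^(n+1).
So c_n = 1/(-3)^(n+1):
  c_0 = 1/(-3)^1 = -1/3.
  c_1 = 1/(-3)^2 = 1/9.
  c_2 = 1/(-3)^3 = -1/27.
  c_3 = 1/(-3)^4 = 1/81.
The series is valid for |w/d| < 1, i.e. |z − z₀| < |d|.
Radius of convergence: R = |5 − z₀| = |-3| = 3 (distance from z₀ to the singularity z = 5).

c_0 = -1/3, c_1 = 1/9, c_2 = -1/27, c_3 = 1/81; R = 3.


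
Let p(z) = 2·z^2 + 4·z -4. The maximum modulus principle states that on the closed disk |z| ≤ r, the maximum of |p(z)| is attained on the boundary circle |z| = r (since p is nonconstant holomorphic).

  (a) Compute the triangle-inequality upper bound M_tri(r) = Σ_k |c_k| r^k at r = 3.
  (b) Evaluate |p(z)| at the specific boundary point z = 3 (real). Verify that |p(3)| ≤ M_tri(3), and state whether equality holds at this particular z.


Coefficients: c_0 = -4, c_1 = 4, c_2 = 2. Radius r = 3.
Part (a). Triangle bound: M_tri(r) = Σ_k |c_k| r^k
  = |-4|·3^0 + |4|·3^1 + |2|·3^2
  = 4 + 12 + 18 = 34.
This bounds M(r) := max_{|z|=r} |p(z)| from above; equality holds iff all terms c_k z^k can be made to align in phase at a single z on |z|=r.
Part (b). At z = 3 (real, on the circle |z| = r):
  p(3) = (-4)·3^0 + (4)·3^1 + (2)·3^2 = 26.
  |p(3)| = 26.
Check: |p(3)| = 26 ≤ 34 = M_tri(3). ✓ Equality does not hold at z = 3 (the coefficients have mixed signs, so the terms do not all align in phase there).

M_tri(3) = 34; |p(3)| = 26; equality at z=3: no.


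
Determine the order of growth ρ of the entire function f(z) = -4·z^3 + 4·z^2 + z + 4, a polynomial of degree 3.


|f(z)| ≤ Σ|c_k|·r^k = O(r^3) as r → ∞. Polynomial growth is O(e^{r^ε}) for every ε > 0 (since r^3/e^{r^ε} → 0), so ρ ≤ ε for all ε > 0, i.e. ρ = 0. Every nonconstant polynomial has order 0.
Therefore ρ = 0.

Order ρ = 0.


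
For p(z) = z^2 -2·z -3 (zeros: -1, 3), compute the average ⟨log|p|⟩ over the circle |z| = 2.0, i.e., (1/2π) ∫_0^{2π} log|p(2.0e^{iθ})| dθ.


Zeros: -1, 3; r = 2.0.
Inside |z| < r: -1. Outside (|z| ≥ r): 3.
p(0) = -3, so log|p(0)| = log(3) = 1.0986.
Apply Jensen: I(r) = log|p(0)| + Σ_k log(r/|z_k|), summed over zeros inside |z| < r.
  log(r/|z_k|) for z_k = -1: log(2.0/1) = 0.6931
  Outside zeros (3) contribute nothing to the Jensen sum.
Sum over inside zeros: 0.6931.
I(r) = log|p(0)| + (inside sum) = 1.0986 + 0.6931 = 1.7918.
Note: since some zeros are outside |z| ≤ r, the simplified n·log(r) form does NOT apply — only the inside zeros contribute.

I(r) ≈ 1.7918.


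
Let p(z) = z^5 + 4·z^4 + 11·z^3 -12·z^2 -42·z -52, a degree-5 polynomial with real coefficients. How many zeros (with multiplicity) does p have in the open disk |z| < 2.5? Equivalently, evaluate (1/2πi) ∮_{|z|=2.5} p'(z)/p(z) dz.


The zeros of p are: (-1 + 1i), (-1 - 1i), 2, (-2 + 3i), (-2 - 3i).
Their magnitudes are: 1.414, 1.414, 2, 3.606, 3.606.
Zeros with |z| < R = 2.5: (-1 + 1i), (-1 - 1i), 2.
Count = 3.
By the argument principle, (1/2πi) ∮_{|z|=R} p'(z)/p(z) dz equals exactly this count.

Number of zeros inside |z| < 2.5: 3.


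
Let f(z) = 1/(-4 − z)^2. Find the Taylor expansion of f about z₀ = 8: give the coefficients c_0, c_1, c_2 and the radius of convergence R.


Let w = z − z₀, so z = z₀ + w.
Then -4 − z = -4 − (z₀ + w) = (-4 − z₀) − w = -12 − w.
f(z) = 1/(-12 − w)^2 = (1/(-12)^2) · (1 − w/(-12))^{−2}.
By the binomial series (1−u)^{−2} = Σ_{n≥0} C(n+1, 1) u^n for |u|<1, with u = w/(-12):
  c_n = C(n+1, 1) / (-12)^(n+2).
  c_0 = 1/(-12)^2 = 1/144.
  c_1 = 2/(-12)^3 = -1/864.
  c_2 = 3/(-12)^4 = 1/6912.
The series is valid for |w/d| < 1, i.e. |z − z₀| < |d|.
Radius of convergence: R = |-4 − z₀| = |-12| = 12 (distance from z₀ to the singularity z = -4).

c_0 = 1/144, c_1 = -1/864, c_2 = 1/6912; R = 12.


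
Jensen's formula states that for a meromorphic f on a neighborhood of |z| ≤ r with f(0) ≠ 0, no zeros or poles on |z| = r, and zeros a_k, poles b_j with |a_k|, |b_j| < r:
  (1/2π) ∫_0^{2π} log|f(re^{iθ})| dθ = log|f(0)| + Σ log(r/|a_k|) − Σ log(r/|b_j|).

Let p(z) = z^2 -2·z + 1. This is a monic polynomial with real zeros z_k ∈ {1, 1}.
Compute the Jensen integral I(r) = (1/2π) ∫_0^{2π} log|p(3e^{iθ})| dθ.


Zeros: 1, 1; r = 3.
Inside |z| < r: 1, 1. Outside (|z| ≥ r): ∅.
p(0) = 1, so log|p(0)| = log(1) = 0.0000.
Apply Jensen: I(r) = log|p(0)| + Σ_k log(r/|z_k|), summed over zeros inside |z| < r.
  log(r/|z_k|) for z_k = 1: log(3/1) = 1.0986
  log(r/|z_k|) for z_k = 1: log(3/1) = 1.0986
Sum over inside zeros: 2.1972.
I(r) = log|p(0)| + (inside sum) = 0.0000 + 2.1972 = 2.1972.
Closed form (all zeros inside, monic): I(r) = n·log(r) = 2·log(3) = 2.1972. ✓

I(r) ≈ 2.1972.


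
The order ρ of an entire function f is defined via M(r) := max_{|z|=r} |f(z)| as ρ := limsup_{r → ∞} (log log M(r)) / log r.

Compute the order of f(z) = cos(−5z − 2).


cos(w) is a linear combination of e^{iw} and e^{−iw} (or e^w, e^{−w} in the hyperbolic case), so |cos(w)| ≤ e^{|w|}. With w = −5z − 2, |w| ≤ 5|z| + 2 = 5r + 2 on |z| = r, giving M(r) ≤ e^{5r + 2}, so ρ ≤ 1. On a suitable ray (z = it for sin/cos; z = t for sinh/cosh, t real → ∞), |cos(−5z − 2)| grows like e^{5|t|}/2, so ρ ≥ 1. Hence ρ = 1.
Therefore ρ = 1.

Order ρ = 1.


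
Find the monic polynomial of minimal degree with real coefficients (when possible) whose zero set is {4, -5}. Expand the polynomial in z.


The polynomial is p(z) = ∏_{α ∈ S} (z − α), where S = {4, -5}.
Expanding the product yields: p(z) = z^2 + z -20.
The resulting polynomial has degree 2 and real coefficients as required.

p(z) = z^2 + z -20.


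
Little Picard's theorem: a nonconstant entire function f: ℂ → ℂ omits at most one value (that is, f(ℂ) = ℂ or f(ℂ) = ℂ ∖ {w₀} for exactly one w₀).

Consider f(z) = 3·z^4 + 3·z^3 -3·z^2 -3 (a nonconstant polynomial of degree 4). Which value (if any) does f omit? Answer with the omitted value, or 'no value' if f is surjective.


Little Picard bounds the complement of f(ℂ) to at most one point.
For every w ∈ ℂ, the equation p(z) − w = 0 is a nonconstant polynomial in z and hence has at least one root by the fundamental theorem of algebra. So p is surjective onto ℂ, omitting no value.

Omitted value: no value.


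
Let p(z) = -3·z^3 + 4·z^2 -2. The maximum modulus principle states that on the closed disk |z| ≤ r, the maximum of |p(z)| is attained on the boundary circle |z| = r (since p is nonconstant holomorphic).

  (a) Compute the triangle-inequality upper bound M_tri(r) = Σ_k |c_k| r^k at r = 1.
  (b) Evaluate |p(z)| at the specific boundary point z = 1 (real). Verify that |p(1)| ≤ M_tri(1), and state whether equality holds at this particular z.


Coefficients: c_0 = -2, c_1 = 0, c_2 = 4, c_3 = -3. Radius r = 1.
Part (a). Triangle bound: M_tri(r) = Σ_k |c_k| r^k
  = |-2|·1^0 + |0|·1^1 + |4|·1^2 + |-3|·1^3
  = 2 + 0 + 4 + 3 = 9.
This bounds M(r) := max_{|z|=r} |p(z)| from above; equality holds iff all terms c_k z^k can be made to align in phase at a single z on |z|=r.
Part (b). At z = 1 (real, on the circle |z| = r):
  p(1) = (-2)·1^0 + (0)·1^1 + (4)·1^2 + (-3)·1^3 = -1.
  |p(1)| = 1.
Check: |p(1)| = 1 ≤ 9 = M_tri(1). ✓ Equality does not hold at z = 1 (the coefficients have mixed signs, so the terms do not all align in phase there).

M_tri(1) = 9; |p(1)| = 1; equality at z=1: no.


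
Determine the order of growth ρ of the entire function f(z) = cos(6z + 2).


cos(w) is a linear combination of e^{iw} and e^{−iw} (or e^w, e^{−w} in the hyperbolic case), so |cos(w)| ≤ e^{|w|}. With w = 6z + 2, |w| ≤ 6|z| + 2 = 6r + 2 on |z| = r, giving M(r) ≤ e^{6r + 2}, so ρ ≤ 1. On a suitable ray (z = it for sin/cos; z = t for sinh/cosh, t real → ∞), |cos(6z + 2)| grows like e^{6|t|}/2, so ρ ≥ 1. Hence ρ = 1.
Therefore ρ = 1.

Order ρ = 1.


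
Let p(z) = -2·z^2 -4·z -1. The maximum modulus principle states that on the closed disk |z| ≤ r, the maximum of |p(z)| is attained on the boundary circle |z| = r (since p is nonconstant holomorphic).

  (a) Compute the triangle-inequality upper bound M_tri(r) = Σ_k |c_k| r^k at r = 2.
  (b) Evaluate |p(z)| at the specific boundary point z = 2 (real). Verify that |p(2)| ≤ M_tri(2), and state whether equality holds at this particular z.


Coefficients: c_0 = -1, c_1 = -4, c_2 = -2. Radius r = 2.
Part (a). Triangle bound: M_tri(r) = Σ_k |c_k| r^k
  = |-1|·2^0 + |-4|·2^1 + |-2|·2^2
  = 1 + 8 + 8 = 17.
This bounds M(r) := max_{|z|=r} |p(z)| from above; equality holds iff all terms c_k z^k can be made to align in phase at a single z on |z|=r.
Part (b). At z = 2 (real, on the circle |z| = r):
  p(2) = (-1)·2^0 + (-4)·2^1 + (-2)·2^2 = -17.
  |p(2)| = 17.
Since all nonzero coefficients share the same sign, |p(2)| = 17 = M_tri(2); the triangle bound is attained at z = 2, so in fact M(r) = 17.

M_tri(2) = 17; |p(2)| = 17; equality at z=2: yes.


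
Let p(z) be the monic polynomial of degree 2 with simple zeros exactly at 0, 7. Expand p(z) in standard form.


The polynomial is p(z) = ∏_{α ∈ S} (z − α), where S = {0, 7}.
Expanding the product yields: p(z) = z^2 -7·z.
The resulting polynomial has degree 2 and real coefficients as required.

p(z) = z^2 -7·z.


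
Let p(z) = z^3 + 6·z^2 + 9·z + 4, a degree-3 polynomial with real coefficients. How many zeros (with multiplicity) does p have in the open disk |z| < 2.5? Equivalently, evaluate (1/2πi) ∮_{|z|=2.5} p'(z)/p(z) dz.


The zeros of p are: -1, -4, -1.
Their magnitudes are: 1, 4, 1.
Zeros with |z| < R = 2.5: -1, -1.
Count = 2.
By the argument principle, (1/2πi) ∮_{|z|=R} p'(z)/p(z) dz equals exactly this count.

Number of zeros inside |z| < 2.5: 2.


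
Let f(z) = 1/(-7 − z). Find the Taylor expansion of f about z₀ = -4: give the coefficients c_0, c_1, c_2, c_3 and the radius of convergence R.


Let w = z − z₀, so z = z₀ + w.
Then -7 − z = -7 − (z₀ + w) = (-7 − z₀) − w = -3 − w.
f(z) = 1/(-3 − w) = (1/(-3)) · 1/(1 − w/(-3)) = Σ_{n≥0} w^n / (-3)^(n+1).
So c_n = 1/(-3)^(n+1):
  c_0 = 1/(-3)^1 = -1/3.
  c_1 = 1/(-3)^2 = 1/9.
  c_2 = 1/(-3)^3 = -1/27.
  c_3 = 1/(-3)^4 = 1/81.
The series is valid for |w/d| < 1, i.e. |z − z₀| < |d|.
Radius of convergence: R = |-7 − z₀| = |-3| = 3 (distance from z₀ to the singularity z = -7).

c_0 = -1/3, c_1 = 1/9, c_2 = -1/27, c_3 = 1/81; R = 3.


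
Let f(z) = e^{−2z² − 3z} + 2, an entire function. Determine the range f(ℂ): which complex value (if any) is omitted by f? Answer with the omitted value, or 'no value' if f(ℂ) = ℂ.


Little Picard bounds the complement of f(ℂ) to at most one point.
The exponent g(z) = −2z² − 3z is a nonconstant polynomial, hence surjective onto ℂ. So e^{g(z)} takes every value in {e^w : w ∈ ℂ} = ℂ ∖ {0}. Adding 2 shifts the range to ℂ ∖ {2}. f omits exactly 2.

Omitted value: 2.


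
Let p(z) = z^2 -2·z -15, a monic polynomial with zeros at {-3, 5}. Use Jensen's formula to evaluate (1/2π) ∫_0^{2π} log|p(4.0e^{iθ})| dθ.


Zeros: -3, 5; r = 4.0.
Inside |z| < r: -3. Outside (|z| ≥ r): 5.
p(0) = -15, so log|p(0)| = log(15) = 2.7081.
Apply Jensen: I(r) = log|p(0)| + Σ_k log(r/|z_k|), summed over zeros inside |z| < r.
  log(r/|z_k|) for z_k = -3: log(4.0/3) = 0.2877
  Outside zeros (5) contribute nothing to the Jensen sum.
Sum over inside zeros: 0.2877.
I(r) = log|p(0)| + (inside sum) = 2.7081 + 0.2877 = 2.9957.
Note: since some zeros are outside |z| ≤ r, the simplified n·log(r) form does NOT apply — only the inside zeros contribute.

I(r) ≈ 2.9957.


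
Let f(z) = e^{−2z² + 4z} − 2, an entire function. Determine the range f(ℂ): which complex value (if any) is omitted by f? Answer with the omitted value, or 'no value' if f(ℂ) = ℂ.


Little Picard bounds the complement of f(ℂ) to at most one point.
The exponent g(z) = −2z² + 4z is a nonconstant polynomial, hence surjective onto ℂ. So e^{g(z)} takes every value in {e^w : w ∈ ℂ} = ℂ ∖ {0}. Adding -2 shifts the range to ℂ ∖ {-2}. f omits exactly -2.

Omitted value: -2.
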